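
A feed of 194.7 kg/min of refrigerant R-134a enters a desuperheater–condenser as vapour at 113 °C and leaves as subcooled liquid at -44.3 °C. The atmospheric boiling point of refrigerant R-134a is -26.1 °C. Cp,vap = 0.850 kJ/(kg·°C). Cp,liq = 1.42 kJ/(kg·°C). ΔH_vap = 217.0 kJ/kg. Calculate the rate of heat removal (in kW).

vapour 113→-26.1 °C: -118.23 kJ/kg
condensation at -26.1 °C: -217 kJ/kg
liquid -26.1→-44.3 °C: -25.844 kJ/kg
Δh = -118.23 + -217 + -25.844 = -361.08 kJ/kg
Q = ṁ·Δh = 194.7 kg/min × -361.08 kJ/kg = -70302 kJ/min
|Q| = 1171.7 kW

Q_c = 1170 kW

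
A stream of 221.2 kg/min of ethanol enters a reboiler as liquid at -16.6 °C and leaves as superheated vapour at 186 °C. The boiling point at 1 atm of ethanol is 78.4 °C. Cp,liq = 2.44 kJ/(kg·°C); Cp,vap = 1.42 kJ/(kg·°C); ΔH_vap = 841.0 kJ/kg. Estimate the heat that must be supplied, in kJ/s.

Q = 4520 kJ/s

liquid -16.6→78.4 °C: 231.8 kJ/kg
vaporisation at 78.4 °C: 841 kJ/kg
vapour 78.4→186 °C: 152.79 kJ/kg
Δh = 231.8 + 841 + 152.79 = 1225.6 kJ/kg
Q = ṁ·Δh = 221.2 kg/min × 1225.6 kJ/kg = 271100 kJ/min
|Q| = 4518.3 kW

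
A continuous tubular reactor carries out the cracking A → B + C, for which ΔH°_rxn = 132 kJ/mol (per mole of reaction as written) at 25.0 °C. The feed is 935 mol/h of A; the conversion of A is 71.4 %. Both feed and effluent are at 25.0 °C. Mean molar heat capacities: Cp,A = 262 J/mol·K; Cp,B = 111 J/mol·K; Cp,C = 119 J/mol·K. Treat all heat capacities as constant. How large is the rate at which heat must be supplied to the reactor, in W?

Q_in = 24500 W

Extent of reaction ξ = 0.714 × 935 = 667.59 mol/h
Reaction term: ξ·ΔH°_rxn = 667.59 × 132 = 88122 kJ/h
Q = ΔH = 88122 kJ/h = 24.478 kW
Heat supplied = 24478 W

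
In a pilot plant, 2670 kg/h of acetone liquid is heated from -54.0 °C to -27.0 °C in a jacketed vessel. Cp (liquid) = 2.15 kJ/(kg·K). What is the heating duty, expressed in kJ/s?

Q = ṁ·Cp·ΔT = 2670 × 2.15 × (-27.0 − -54.0) = 154990 kJ/h
Converting: 154990 / 3600 s = 43.054 kW

Q = 43.1 kJ/s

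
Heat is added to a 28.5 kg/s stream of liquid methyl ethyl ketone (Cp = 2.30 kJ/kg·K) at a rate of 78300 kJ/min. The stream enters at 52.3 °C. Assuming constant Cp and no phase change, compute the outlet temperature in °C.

Q = 78300 kJ/min = 1305 kJ/s
ΔT = Q/(ṁ·Cp) = 1305/(28.5×2.30) = 19.908 K
T_out = 52.3 + 19.908 = 72.208 °C

T_out = 72.2 °C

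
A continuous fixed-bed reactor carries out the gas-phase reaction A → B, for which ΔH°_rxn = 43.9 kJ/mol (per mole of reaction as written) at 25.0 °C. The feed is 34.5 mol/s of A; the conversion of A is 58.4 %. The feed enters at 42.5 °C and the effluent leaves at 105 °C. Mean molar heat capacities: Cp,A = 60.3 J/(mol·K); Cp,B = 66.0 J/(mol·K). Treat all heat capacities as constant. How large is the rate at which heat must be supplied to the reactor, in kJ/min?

Extent of reaction ξ = 0.584 × 34.5 = 20.148 mol/s
Reaction term: ξ·ΔH°_rxn = 20.148 × 43.9 = 884.5 kJ/s
Sensible, feed 42.5→25 °C: -36.406 kJ/s
Outlet flows (mol/s): A 14.352, B 20.148
Sensible, products 25→105 °C: 175.62 kJ/s
Q = ΔH = 1023.7 kJ/s = 1023.7 kW
Heat supplied = 61422 kJ/min

Q_in = 61400 kJ/min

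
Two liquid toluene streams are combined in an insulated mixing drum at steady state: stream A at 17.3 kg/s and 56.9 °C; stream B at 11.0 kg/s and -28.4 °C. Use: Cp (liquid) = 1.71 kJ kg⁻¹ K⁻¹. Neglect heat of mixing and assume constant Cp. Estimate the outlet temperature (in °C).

T_out = 23.7 °C

Energy balance with Q = 0: Σ ṁᵢCp,ᵢ(T_out − Tᵢ) = 0
T_out = Σ ṁᵢCp,ᵢTᵢ / Σ ṁᵢCp,ᵢ
      = 1149.1 / 48.393 = 23.745 °C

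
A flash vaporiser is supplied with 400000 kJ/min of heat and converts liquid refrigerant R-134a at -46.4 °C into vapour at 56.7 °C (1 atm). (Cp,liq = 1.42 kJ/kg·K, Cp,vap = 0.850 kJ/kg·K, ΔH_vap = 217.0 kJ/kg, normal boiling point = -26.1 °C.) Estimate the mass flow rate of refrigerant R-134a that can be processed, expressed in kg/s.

ṁ = 21.1 kg/s

Δh = 1.42×(-26.1−-46.4) + 217.0 + 0.850×(56.7−-26.1) = 316.21 kJ/kg
Q = 400000 kJ/min = 6666.7 kJ/s = 6666.7 kJ/s
ṁ = Q/Δh = 6666.7 / 316.21 = 21.083 kg/s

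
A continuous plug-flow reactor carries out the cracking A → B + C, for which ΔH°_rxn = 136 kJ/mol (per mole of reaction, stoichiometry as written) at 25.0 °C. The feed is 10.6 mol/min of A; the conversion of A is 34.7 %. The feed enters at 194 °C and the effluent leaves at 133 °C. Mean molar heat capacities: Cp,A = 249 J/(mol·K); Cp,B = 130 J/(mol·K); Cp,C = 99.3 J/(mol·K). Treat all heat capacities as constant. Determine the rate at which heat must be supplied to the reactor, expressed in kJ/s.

Q_in = 5.52 kJ/s

Extent of reaction ξ = 0.347 × 10.6 = 3.6782 mol/min
Reaction term: ξ·ΔH°_rxn = 3.6782 × 136 = 500.24 kJ/min
Sensible, feed 194→25 °C: -446.06 kJ/min
Outlet flows (mol/min): A 6.9218, B 3.6782, C 3.6782
Sensible, products 25→133 °C: 277.23 kJ/min
Q = ΔH = 331.41 kJ/min = 5.5234 kW
Heat supplied = 5.5234 kJ/s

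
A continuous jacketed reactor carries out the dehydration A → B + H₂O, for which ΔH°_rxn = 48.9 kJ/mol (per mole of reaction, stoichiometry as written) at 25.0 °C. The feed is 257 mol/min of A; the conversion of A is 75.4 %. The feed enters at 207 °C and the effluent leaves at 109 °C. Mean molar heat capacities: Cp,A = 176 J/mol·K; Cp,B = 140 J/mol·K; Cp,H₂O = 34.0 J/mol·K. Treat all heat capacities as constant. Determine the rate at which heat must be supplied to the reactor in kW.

Extent of reaction ξ = 0.754 × 257 = 193.78 mol/min
Reaction term: ξ·ΔH°_rxn = 193.78 × 48.9 = 9475.7 kJ/min
Sensible, feed 207→25 °C: -8232.2 kJ/min
Outlet flows (mol/min): A 63.222, B 193.78, H₂O 193.78
Sensible, products 25→109 °C: 3766.9 kJ/min
Q = ΔH = 5010.5 kJ/min = 83.508 kW
Heat supplied = 83.508 kW

Q_in = 83.5 kW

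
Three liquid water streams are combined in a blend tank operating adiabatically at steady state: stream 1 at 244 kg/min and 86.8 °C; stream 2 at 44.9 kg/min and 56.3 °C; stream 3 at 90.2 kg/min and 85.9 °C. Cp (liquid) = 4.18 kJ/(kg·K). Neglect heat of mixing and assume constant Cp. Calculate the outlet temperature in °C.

T_out = 83.0 °C

Energy balance with Q = 0: Σ ṁᵢCp,ᵢ(T_out − Tᵢ) = 0
Σ ṁᵢCp,ᵢTᵢ = 244×4.18×86.8 + 44.9×4.18×56.3 + 90.2×4.18×85.9 = 131480
Σ ṁᵢCp,ᵢ = 244×4.18 + 44.9×4.18 + 90.2×4.18 = 1584.6
T_out = 131480 / 1584.6 = 82.973 °C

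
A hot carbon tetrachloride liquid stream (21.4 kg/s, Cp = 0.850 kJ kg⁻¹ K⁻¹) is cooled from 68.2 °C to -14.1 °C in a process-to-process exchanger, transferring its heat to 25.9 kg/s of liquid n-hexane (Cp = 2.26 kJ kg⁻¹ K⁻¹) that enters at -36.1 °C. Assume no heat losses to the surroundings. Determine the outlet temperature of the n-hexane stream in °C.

Heat released by hot stream: Q = 21.4 × 0.850 × (68.2 − -14.1) = 1497 kJ/s
Energy balance on cold side (adiabatic exchanger): Q = ṁ_c·Cp_c·(T_c,out − T_c,in)
T_c,out = -36.1 + 1497/(25.9 × 2.26) = -10.524 °C

T_c,out = -10.5 °C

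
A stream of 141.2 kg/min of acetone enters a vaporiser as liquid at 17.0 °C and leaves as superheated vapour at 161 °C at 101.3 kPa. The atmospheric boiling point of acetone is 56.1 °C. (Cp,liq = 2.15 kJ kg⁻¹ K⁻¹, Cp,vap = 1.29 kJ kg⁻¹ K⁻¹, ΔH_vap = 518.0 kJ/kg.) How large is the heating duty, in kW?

liquid 17.0→56.1 °C: 84.065 kJ/kg
vaporisation at 56.1 °C: 518 kJ/kg
vapour 56.1→161 °C: 135.32 kJ/kg
Δh = 84.065 + 518 + 135.32 = 737.39 kJ/kg
Q = ṁ·Δh = 141.2 kg/min × 737.39 kJ/kg = 104120 kJ/min
|Q| = 1735.3 kW

Q = 1740 kW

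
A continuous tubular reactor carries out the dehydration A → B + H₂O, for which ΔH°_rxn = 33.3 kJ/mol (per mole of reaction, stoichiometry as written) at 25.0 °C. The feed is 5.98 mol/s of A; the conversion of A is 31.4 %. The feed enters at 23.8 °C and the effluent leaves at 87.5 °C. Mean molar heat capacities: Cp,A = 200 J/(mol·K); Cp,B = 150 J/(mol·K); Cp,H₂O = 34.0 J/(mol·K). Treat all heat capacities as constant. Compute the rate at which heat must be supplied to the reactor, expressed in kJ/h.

Extent of reaction ξ = 0.314 × 5.98 = 1.8777 mol/s
Reaction term: ξ·ΔH°_rxn = 1.8777 × 33.3 = 62.528 kJ/s
Sensible, feed 23.8→25 °C: 1.4352 kJ/s
Outlet flows (mol/s): A 4.1023, B 1.8777, H₂O 1.8777
Sensible, products 25→87.5 °C: 72.872 kJ/s
Q = ΔH = 136.84 kJ/s = 136.84 kW
Heat supplied = 492610 kJ/h

Q_in = 493000 kJ/h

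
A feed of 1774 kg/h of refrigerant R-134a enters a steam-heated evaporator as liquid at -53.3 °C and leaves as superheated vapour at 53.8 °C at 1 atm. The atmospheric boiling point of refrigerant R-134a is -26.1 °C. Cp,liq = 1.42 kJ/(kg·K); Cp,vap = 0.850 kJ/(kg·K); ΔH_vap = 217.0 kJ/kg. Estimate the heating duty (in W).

liquid -53.3→-26.1 °C: 38.624 kJ/kg
vaporisation at -26.1 °C: 217 kJ/kg
vapour -26.1→53.8 °C: 67.915 kJ/kg
Δh = 38.624 + 217 + 67.915 = 323.54 kJ/kg
Q = ṁ·Δh = 1774 kg/h × 323.54 kJ/kg = 573960 kJ/h
|Q| = 159.43 kW = 159430 W

Q = 159000 W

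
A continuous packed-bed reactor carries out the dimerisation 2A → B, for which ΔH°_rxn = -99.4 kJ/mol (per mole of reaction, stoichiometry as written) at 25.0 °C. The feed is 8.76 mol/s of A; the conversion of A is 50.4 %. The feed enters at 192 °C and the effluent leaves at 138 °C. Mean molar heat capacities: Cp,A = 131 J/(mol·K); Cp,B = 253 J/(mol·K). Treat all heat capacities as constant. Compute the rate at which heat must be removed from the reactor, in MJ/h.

Extent of reaction ξ = 0.504 × 8.76 / 2 = 2.2075 mol/s
Reaction term: ξ·ΔH°_rxn = 2.2075 × -99.4 = -219.43 kJ/s
Sensible, feed 192→25 °C: -191.64 kJ/s
Outlet flows (mol/s): A 4.345, B 2.2075
Sensible, products 25→138 °C: 127.43 kJ/s
Q = ΔH = -283.64 kJ/s = -283.64 kW
Heat removed = 1021.1 MJ/h

Q_out = 1020 MJ/h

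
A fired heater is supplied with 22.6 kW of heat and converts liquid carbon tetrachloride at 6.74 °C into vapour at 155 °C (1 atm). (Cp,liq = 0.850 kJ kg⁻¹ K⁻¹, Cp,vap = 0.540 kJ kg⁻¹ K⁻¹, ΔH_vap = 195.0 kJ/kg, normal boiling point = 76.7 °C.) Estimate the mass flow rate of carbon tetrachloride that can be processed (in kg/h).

ṁ = 274 kg/h

Δh = 0.850×(76.7−6.74) + 195.0 + 0.540×(155−76.7) = 296.75 kJ/kg
Q = 22.6 kW = 22.6 kJ/s = 81360 kJ/h
ṁ = Q/Δh = 81360 / 296.75 = 274.17 kg/h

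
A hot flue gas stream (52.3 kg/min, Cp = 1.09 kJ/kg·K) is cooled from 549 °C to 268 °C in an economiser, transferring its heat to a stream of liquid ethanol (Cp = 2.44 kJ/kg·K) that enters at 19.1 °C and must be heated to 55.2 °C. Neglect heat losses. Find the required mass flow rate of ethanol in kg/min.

Heat released by hot stream: Q = 52.3 × 1.09 × (549 − 268) = 16019 kJ/min
Energy balance on cold side (adiabatic exchanger): Q = ṁ_c·Cp_c·(T_c,out − T_c,in)
ṁ_c = 16019 / [2.44 × (55.2 − 19.1)] = 181.86 kg/min

ṁ_c = 182 kg/min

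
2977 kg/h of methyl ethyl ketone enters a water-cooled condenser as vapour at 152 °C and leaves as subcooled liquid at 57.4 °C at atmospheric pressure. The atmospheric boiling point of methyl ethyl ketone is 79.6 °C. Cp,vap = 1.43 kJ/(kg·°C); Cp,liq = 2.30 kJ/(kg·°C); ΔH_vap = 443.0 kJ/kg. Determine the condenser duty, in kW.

Q_c = 494 kW

vapour 152→79.6 °C: -103.53 kJ/kg
condensation at 79.6 °C: -443 kJ/kg
liquid 79.6→57.4 °C: -51.06 kJ/kg
Δh = -103.53 + -443 + -51.06 = -597.59 kJ/kg
Q = ṁ·Δh = 2977 kg/h × -597.59 kJ/kg = -1.779e+06 kJ/h
|Q| = 494.18 kW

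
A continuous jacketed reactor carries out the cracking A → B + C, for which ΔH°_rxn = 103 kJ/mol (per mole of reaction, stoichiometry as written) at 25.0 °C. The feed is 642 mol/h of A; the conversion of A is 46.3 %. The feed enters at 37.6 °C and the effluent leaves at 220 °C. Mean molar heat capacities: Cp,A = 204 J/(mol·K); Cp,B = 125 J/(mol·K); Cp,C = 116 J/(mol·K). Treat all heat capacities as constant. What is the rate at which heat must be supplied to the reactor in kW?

Q_in = 15.7 kW

Extent of reaction ξ = 0.463 × 642 = 297.25 mol/h
Reaction term: ξ·ΔH°_rxn = 297.25 × 103 = 30616 kJ/h
Sensible, feed 37.6→25 °C: -1650.2 kJ/h
Outlet flows (mol/h): A 344.75, B 297.25, C 297.25
Sensible, products 25→220 °C: 27683 kJ/h
Q = ΔH = 56650 kJ/h = 15.736 kW
Heat supplied = 15.736 kW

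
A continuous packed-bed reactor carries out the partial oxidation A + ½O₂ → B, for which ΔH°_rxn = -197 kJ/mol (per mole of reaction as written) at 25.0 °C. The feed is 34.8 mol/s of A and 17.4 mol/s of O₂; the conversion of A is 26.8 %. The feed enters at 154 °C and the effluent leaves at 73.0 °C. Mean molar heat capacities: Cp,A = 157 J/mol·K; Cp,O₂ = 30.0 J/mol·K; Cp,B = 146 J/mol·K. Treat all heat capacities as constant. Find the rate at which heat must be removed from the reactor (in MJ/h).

Q_out = 8400 MJ/h

Extent of reaction ξ = 0.268 × 34.8 = 9.3264 mol/s
Reaction term: ξ·ΔH°_rxn = 9.3264 × -197 = -1837.3 kJ/s
Sensible, feed 154→25 °C: -772.14 kJ/s
Outlet flows (mol/s): A 25.474, O₂ 12.737, B 9.3264
Sensible, products 25→73.0 °C: 275.67 kJ/s
Q = ΔH = -2333.8 kJ/s = -2333.8 kW
Heat removed = 8401.6 MJ/h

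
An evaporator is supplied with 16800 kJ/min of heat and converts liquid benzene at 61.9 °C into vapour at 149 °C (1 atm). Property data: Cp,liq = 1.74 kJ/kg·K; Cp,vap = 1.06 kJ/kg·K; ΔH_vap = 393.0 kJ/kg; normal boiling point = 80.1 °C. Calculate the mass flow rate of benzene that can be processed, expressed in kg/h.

Δh = 1.74×(80.1−61.9) + 393.0 + 1.06×(149−80.1) = 497.7 kJ/kg
Q = 16800 kJ/min = 280 kJ/s = 1.008e+06 kJ/h
ṁ = Q/Δh = 1.008e+06 / 497.7 = 2025.3 kg/h

ṁ = 2030 kg/h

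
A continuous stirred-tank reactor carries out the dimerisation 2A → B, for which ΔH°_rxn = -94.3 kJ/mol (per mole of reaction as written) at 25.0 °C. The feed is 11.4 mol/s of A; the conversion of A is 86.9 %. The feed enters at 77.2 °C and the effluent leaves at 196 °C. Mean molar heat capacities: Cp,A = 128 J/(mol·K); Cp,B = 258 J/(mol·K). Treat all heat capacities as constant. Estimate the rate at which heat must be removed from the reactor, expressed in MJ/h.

Extent of reaction ξ = 0.869 × 11.4 / 2 = 4.9533 mol/s
Reaction term: ξ·ΔH°_rxn = 4.9533 × -94.3 = -467.1 kJ/s
Sensible, feed 77.2→25 °C: -76.17 kJ/s
Outlet flows (mol/s): A 1.4934, B 4.9533
Sensible, products 25→196 °C: 251.22 kJ/s
Q = ΔH = -292.05 kJ/s = -292.05 kW
Heat removed = 1051.4 MJ/h

Q_out = 1050 MJ/h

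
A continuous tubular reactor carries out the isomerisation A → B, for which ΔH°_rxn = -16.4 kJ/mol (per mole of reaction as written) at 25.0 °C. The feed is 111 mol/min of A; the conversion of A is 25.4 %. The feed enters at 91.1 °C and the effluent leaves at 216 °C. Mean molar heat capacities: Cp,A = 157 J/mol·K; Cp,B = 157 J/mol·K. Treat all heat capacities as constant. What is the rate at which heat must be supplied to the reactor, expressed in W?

Q_in = 28600 W

Extent of reaction ξ = 0.254 × 111 = 28.194 mol/min
Reaction term: ξ·ΔH°_rxn = 28.194 × -16.4 = -462.38 kJ/min
Sensible, feed 91.1→25 °C: -1151.9 kJ/min
Outlet flows (mol/min): A 82.806, B 28.194
Sensible, products 25→216 °C: 3328.6 kJ/min
Q = ΔH = 1714.3 kJ/min = 28.571 kW
Heat supplied = 28571 W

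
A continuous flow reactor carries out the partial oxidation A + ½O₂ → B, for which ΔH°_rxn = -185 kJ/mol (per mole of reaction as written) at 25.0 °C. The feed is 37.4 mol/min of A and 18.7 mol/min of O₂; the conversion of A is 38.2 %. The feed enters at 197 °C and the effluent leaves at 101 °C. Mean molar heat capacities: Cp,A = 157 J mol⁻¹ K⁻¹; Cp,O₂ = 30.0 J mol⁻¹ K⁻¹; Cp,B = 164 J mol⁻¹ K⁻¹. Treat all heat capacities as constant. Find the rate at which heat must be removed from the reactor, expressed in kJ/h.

Extent of reaction ξ = 0.382 × 37.4 = 14.287 mol/min
Reaction term: ξ·ΔH°_rxn = 14.287 × -185 = -2643.1 kJ/min
Sensible, feed 197→25 °C: -1106.4 kJ/min
Outlet flows (mol/min): A 23.113, O₂ 11.557, B 14.287
Sensible, products 25→101 °C: 480.21 kJ/min
Q = ΔH = -3269.3 kJ/min = -54.488 kW
Heat removed = 196160 kJ/h

Q_out = 196000 kJ/h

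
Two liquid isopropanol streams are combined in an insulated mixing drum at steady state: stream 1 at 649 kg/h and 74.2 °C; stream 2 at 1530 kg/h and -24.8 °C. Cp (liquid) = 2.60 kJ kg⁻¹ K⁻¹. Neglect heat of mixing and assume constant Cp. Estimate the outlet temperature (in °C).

T_out = 4.69 °C

No heat crosses the boundary, so H_out = H_in.
T_out = Σ ṁᵢCp,ᵢTᵢ / Σ ṁᵢCp,ᵢ
      = 26551 / 5665.4 = 4.6865 °C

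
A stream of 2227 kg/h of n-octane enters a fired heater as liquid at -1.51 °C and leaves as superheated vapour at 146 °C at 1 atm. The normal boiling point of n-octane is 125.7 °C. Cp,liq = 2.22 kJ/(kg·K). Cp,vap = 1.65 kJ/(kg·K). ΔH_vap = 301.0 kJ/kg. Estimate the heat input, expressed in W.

Q = 382000 W

liquid -1.51→125.7 °C: 282.41 kJ/kg
vaporisation at 125.7 °C: 301 kJ/kg
vapour 125.7→146 °C: 33.495 kJ/kg
Δh = 282.41 + 301 + 33.495 = 616.9 kJ/kg
Q = ṁ·Δh = 2227 kg/h × 616.9 kJ/kg = 1.3738e+06 kJ/h
|Q| = 381.62 kW = 381620 W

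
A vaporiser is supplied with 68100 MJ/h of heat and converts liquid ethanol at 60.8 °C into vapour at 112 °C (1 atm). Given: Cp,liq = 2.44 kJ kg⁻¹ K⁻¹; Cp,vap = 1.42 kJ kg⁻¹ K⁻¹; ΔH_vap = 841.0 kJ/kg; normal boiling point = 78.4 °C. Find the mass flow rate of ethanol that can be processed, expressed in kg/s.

ṁ = 20.3 kg/s

Δh = 2.44×(78.4−60.8) + 841.0 + 1.42×(112−78.4) = 931.66 kJ/kg
Q = 68100 MJ/h = 18917 kJ/s = 18917 kJ/s
ṁ = Q/Δh = 18917 / 931.66 = 20.304 kg/s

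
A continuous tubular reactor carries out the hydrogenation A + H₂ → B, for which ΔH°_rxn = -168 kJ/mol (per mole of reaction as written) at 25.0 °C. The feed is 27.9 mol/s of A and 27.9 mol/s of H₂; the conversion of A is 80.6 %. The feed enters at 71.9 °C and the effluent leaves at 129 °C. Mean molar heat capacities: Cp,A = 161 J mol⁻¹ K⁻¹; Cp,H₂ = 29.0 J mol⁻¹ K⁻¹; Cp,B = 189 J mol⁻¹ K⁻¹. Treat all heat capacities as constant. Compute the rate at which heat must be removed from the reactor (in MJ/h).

Extent of reaction ξ = 0.806 × 27.9 = 22.487 mol/s
Reaction term: ξ·ΔH°_rxn = 22.487 × -168 = -3777.9 kJ/s
Sensible, feed 71.9→25 °C: -248.62 kJ/s
Outlet flows (mol/s): A 5.4126, H₂ 5.4126, B 22.487
Sensible, products 25→129 °C: 548.97 kJ/s
Q = ΔH = -3477.5 kJ/s = -3477.5 kW
Heat removed = 12519 MJ/h

Q_out = 12500 MJ/h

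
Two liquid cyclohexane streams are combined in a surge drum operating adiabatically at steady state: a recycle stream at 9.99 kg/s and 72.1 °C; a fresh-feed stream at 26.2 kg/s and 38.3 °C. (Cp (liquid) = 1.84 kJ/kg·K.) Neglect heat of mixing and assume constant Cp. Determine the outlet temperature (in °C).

T_out = 47.6 °C

No heat crosses the boundary, so H_out = H_in.
T_out = Σ ṁᵢCp,ᵢTᵢ / Σ ṁᵢCp,ᵢ
      = 3171.7 / 66.59 = 47.63 °C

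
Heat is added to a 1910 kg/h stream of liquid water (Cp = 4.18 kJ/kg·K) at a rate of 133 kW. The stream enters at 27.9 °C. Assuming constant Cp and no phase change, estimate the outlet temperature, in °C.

T_out = 87.9 °C

Q = 133 kW = 478800 kJ/h
ΔT = Q/(ṁ·Cp) = 478800/(1910×4.18) = 59.971 K
T_out = 27.9 + 59.971 = 87.871 °C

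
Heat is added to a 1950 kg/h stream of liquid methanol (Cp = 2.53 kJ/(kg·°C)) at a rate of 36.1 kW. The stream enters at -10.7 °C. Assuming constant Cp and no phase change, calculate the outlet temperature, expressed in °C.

Q = 36.1 kW = 129960 kJ/h
ΔT = Q/(ṁ·Cp) = 129960/(1950×2.53) = 26.342 K
T_out = -10.7 + 26.342 = 15.642 °C

T_out = 15.6 °C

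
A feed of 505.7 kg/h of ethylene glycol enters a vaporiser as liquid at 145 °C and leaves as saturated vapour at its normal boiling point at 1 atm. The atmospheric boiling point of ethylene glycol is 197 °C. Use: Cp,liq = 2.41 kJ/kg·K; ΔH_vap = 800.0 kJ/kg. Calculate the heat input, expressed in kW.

Q = 130 kW

liquid 145→197 °C: 125.32 kJ/kg
vaporisation at 197 °C: 800 kJ/kg
Δh = 125.32 + 800 = 925.32 kJ/kg
Q = ṁ·Δh = 505.7 kg/h × 925.32 kJ/kg = 467930 kJ/h
|Q| = 129.98 kW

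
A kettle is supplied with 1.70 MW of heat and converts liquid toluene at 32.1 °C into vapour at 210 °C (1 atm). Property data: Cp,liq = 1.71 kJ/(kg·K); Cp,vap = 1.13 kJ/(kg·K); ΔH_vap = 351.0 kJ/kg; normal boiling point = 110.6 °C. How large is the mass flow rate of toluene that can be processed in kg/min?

ṁ = 171 kg/min

Δh = 1.71×(110.6−32.1) + 351.0 + 1.13×(210−110.6) = 597.56 kJ/kg
Q = 1.70 MW = 1700 kJ/s = 102000 kJ/min
ṁ = Q/Δh = 102000 / 597.56 = 170.7 kg/min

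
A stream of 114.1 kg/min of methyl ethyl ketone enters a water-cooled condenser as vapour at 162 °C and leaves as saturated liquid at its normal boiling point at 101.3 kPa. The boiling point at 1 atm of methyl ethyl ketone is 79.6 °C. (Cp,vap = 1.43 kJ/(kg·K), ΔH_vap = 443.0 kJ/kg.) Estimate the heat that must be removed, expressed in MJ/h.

vapour 162→79.6 °C: -117.83 kJ/kg
condensation at 79.6 °C: -443 kJ/kg
Δh = -117.83 + -443 = -560.83 kJ/kg
Q = ṁ·Δh = 114.1 kg/min × -560.83 kJ/kg = -63991 kJ/min
|Q| = 1066.5 kW = 3839.5 MJ/h

Q_c = 3840 MJ/h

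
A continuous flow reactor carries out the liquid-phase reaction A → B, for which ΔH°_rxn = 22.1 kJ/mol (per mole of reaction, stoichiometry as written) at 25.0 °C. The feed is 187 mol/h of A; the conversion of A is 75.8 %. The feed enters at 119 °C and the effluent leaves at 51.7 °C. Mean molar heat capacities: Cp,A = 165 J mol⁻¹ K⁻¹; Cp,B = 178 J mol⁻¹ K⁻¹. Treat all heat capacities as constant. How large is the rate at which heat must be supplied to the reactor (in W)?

Q_in = 307 W

Extent of reaction ξ = 0.758 × 187 = 141.75 mol/h
Reaction term: ξ·ΔH°_rxn = 141.75 × 22.1 = 3132.6 kJ/h
Sensible, feed 119→25 °C: -2900.4 kJ/h
Outlet flows (mol/h): A 45.254, B 141.75
Sensible, products 25→51.7 °C: 873.03 kJ/h
Q = ΔH = 1105.2 kJ/h = 0.30701 kW
Heat supplied = 307.01 W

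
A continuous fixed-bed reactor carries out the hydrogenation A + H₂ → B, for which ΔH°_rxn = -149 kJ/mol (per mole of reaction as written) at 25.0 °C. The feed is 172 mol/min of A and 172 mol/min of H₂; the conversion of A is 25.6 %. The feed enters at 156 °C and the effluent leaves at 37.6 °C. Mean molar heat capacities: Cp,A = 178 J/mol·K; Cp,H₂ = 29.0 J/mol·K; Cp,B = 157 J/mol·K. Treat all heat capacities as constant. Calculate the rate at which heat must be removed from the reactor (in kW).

Extent of reaction ξ = 0.256 × 172 = 44.032 mol/min
Reaction term: ξ·ΔH°_rxn = 44.032 × -149 = -6560.8 kJ/min
Sensible, feed 156→25 °C: -4664.1 kJ/min
Outlet flows (mol/min): A 127.97, H₂ 127.97, B 44.032
Sensible, products 25→37.6 °C: 420.87 kJ/min
Q = ΔH = -10804 kJ/min = -180.07 kW
Heat removed = 180.07 kW

Q_out = 180 kW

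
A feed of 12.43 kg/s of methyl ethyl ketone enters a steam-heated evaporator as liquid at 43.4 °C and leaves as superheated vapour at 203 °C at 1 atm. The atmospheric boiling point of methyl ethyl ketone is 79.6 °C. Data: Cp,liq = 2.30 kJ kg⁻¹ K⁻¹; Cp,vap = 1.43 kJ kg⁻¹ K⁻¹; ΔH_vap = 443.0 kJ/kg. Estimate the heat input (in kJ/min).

Q = 524000 kJ/min

liquid 43.4→79.6 °C: 83.26 kJ/kg
vaporisation at 79.6 °C: 443 kJ/kg
vapour 79.6→203 °C: 176.46 kJ/kg
Δh = 83.26 + 443 + 176.46 = 702.72 kJ/kg
Q = ṁ·Δh = 12.43 kg/s × 702.72 kJ/kg = 8734.8 kJ/s
|Q| = 8734.8 kW = 524090 kJ/min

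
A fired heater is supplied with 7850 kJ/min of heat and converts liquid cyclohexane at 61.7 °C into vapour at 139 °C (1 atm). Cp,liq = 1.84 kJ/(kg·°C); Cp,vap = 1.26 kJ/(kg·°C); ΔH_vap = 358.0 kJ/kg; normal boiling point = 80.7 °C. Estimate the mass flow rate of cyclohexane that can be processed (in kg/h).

Δh = 1.84×(80.7−61.7) + 358.0 + 1.26×(139−80.7) = 466.42 kJ/kg
Q = 7850 kJ/min = 130.83 kJ/s = 471000 kJ/h
ṁ = Q/Δh = 471000 / 466.42 = 1009.8 kg/h

ṁ = 1010 kg/h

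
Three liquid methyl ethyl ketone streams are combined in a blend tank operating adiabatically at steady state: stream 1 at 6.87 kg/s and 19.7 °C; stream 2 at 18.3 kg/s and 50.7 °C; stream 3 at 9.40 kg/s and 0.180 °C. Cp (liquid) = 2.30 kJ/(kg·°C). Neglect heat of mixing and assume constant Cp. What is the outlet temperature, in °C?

Energy balance with Q = 0: Σ ṁᵢCp,ᵢ(T_out − Tᵢ) = 0
T_out = Σ ṁᵢCp,ᵢTᵢ / Σ ṁᵢCp,ᵢ
      = 2449.1 / 79.511 = 30.802 °C

T_out = 30.8 °C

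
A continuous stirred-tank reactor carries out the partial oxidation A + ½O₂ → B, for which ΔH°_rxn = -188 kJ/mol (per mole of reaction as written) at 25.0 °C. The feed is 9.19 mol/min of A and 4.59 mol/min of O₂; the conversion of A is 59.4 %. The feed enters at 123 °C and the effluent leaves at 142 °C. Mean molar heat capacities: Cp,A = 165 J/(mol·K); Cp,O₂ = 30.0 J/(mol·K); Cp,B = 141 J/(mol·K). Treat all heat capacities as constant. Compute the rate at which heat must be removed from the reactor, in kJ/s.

Q_out = 17.0 kJ/s

Extent of reaction ξ = 0.594 × 9.19 = 5.4589 mol/min
Reaction term: ξ·ΔH°_rxn = 5.4589 × -188 = -1026.3 kJ/min
Sensible, feed 123→25 °C: -162.1 kJ/min
Outlet flows (mol/min): A 3.7311, O₂ 1.8606, B 5.4589
Sensible, products 25→142 °C: 168.62 kJ/min
Q = ΔH = -1019.7 kJ/min = -16.996 kW
Heat removed = 16.996 kJ/s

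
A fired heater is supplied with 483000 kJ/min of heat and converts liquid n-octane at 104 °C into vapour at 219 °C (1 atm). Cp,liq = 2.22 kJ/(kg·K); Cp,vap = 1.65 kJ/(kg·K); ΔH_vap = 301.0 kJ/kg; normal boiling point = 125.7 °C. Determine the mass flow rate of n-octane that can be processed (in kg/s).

ṁ = 16.0 kg/s

Δh = 2.22×(125.7−104) + 301.0 + 1.65×(219−125.7) = 503.12 kJ/kg
Q = 483000 kJ/min = 8050 kJ/s = 8050 kJ/s
ṁ = Q/Δh = 8050 / 503.12 = 16 kg/s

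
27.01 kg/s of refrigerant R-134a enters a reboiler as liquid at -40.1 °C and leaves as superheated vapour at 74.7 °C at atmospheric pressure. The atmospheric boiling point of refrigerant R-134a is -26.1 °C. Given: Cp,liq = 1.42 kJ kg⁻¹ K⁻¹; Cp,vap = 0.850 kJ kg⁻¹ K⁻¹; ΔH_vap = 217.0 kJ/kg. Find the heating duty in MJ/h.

liquid -40.1→-26.1 °C: 19.88 kJ/kg
vaporisation at -26.1 °C: 217 kJ/kg
vapour -26.1→74.7 °C: 85.68 kJ/kg
Δh = 19.88 + 217 + 85.68 = 322.56 kJ/kg
Q = ṁ·Δh = 27.01 kg/s × 322.56 kJ/kg = 8712.3 kJ/s
|Q| = 8712.3 kW = 31364 MJ/h

Q = 31400 MJ/h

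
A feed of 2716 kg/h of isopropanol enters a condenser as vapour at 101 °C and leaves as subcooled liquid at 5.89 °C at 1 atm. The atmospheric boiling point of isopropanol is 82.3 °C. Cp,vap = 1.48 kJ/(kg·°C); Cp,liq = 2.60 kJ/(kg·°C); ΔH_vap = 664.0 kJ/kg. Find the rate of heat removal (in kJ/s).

Q_c = 672 kJ/s

vapour 101→82.3 °C: -27.676 kJ/kg
condensation at 82.3 °C: -664 kJ/kg
liquid 82.3→5.89 °C: -198.67 kJ/kg
Δh = -27.676 + -664 + -198.67 = -890.34 kJ/kg
Q = ṁ·Δh = 2716 kg/h × -890.34 kJ/kg = -2.4182e+06 kJ/h
|Q| = 671.71 kW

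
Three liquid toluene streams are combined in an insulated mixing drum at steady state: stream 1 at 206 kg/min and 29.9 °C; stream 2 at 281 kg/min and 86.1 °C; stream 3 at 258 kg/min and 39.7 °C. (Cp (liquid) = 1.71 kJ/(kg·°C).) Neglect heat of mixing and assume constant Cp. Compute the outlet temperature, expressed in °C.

T_out = 54.5 °C

Adiabatic, steady state ⇒ Σ ṁᵢCp,ᵢ(T_out − Tᵢ) = 0
Σ ṁᵢCp,ᵢTᵢ = 206×1.71×29.9 + 281×1.71×86.1 + 258×1.71×39.7 = 69419
Σ ṁᵢCp,ᵢ = 206×1.71 + 281×1.71 + 258×1.71 = 1274
T_out = 69419 / 1274 = 54.491 °C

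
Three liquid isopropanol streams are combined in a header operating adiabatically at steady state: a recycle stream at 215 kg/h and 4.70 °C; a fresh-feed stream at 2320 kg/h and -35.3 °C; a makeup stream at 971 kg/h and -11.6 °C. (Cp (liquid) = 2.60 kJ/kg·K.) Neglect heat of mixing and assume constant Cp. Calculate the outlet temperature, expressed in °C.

T_out = -26.3 °C

No heat crosses the boundary, so H_out = H_in.
T_out = Σ ṁᵢCp,ᵢTᵢ / Σ ṁᵢCp,ᵢ
      = -239590 / 9115.6 = -26.283 °C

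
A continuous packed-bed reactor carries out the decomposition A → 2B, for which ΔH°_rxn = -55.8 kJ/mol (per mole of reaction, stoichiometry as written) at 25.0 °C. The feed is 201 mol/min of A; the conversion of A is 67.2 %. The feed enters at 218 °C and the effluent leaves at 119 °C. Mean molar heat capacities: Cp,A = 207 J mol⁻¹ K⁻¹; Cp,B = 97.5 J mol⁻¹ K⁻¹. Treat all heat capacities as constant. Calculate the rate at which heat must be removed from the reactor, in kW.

Extent of reaction ξ = 0.672 × 201 = 135.07 mol/min
Reaction term: ξ·ΔH°_rxn = 135.07 × -55.8 = -7537 kJ/min
Sensible, feed 218→25 °C: -8030.2 kJ/min
Outlet flows (mol/min): A 65.928, B 270.14
Sensible, products 25→119 °C: 3758.7 kJ/min
Q = ΔH = -11808 kJ/min = -196.81 kW
Heat removed = 196.81 kW

Q_out = 197 kW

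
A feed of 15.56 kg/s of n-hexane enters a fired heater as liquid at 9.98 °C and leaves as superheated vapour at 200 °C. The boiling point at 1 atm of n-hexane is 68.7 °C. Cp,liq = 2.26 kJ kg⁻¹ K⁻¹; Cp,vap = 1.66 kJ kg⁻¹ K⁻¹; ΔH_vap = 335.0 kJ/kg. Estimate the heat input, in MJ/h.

liquid 9.98→68.7 °C: 132.71 kJ/kg
vaporisation at 68.7 °C: 335 kJ/kg
vapour 68.7→200 °C: 217.96 kJ/kg
Δh = 132.71 + 335 + 217.96 = 685.67 kJ/kg
Q = ṁ·Δh = 15.56 kg/s × 685.67 kJ/kg = 10669 kJ/s
|Q| = 10669 kW = 38408 MJ/h

Q = 38400 MJ/h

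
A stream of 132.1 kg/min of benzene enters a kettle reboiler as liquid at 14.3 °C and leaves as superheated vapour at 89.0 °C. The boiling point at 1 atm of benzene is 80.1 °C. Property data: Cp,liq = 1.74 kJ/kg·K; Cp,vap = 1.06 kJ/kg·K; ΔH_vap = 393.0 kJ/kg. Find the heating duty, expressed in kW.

liquid 14.3→80.1 °C: 114.49 kJ/kg
vaporisation at 80.1 °C: 393 kJ/kg
vapour 80.1→89.0 °C: 9.434 kJ/kg
Δh = 114.49 + 393 + 9.434 = 516.93 kJ/kg
Q = ṁ·Δh = 132.1 kg/min × 516.93 kJ/kg = 68286 kJ/min
|Q| = 1138.1 kW

Q = 1140 kW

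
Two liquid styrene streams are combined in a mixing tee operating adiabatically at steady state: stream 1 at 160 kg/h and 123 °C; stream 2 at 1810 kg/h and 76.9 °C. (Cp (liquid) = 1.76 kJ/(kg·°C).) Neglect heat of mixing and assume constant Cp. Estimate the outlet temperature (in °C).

Energy balance with Q = 0: Σ ṁᵢCp,ᵢ(T_out − Tᵢ) = 0
Σ ṁᵢCp,ᵢTᵢ = 160×1.76×123 + 1810×1.76×76.9 = 279610
Σ ṁᵢCp,ᵢ = 160×1.76 + 1810×1.76 = 3467.2
T_out = 279610 / 3467.2 = 80.644 °C

T_out = 80.6 °C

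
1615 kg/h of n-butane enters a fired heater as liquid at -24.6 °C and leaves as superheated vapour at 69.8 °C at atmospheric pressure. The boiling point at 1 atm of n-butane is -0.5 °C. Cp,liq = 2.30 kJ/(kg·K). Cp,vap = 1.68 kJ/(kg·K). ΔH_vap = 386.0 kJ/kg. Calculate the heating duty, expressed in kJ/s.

liquid -24.6→-0.5 °C: 55.43 kJ/kg
vaporisation at -0.5 °C: 386 kJ/kg
vapour -0.5→69.8 °C: 118.1 kJ/kg
Δh = 55.43 + 386 + 118.1 = 559.53 kJ/kg
Q = ṁ·Δh = 1615 kg/h × 559.53 kJ/kg = 903650 kJ/h
|Q| = 251.01 kW

Q = 251 kJ/s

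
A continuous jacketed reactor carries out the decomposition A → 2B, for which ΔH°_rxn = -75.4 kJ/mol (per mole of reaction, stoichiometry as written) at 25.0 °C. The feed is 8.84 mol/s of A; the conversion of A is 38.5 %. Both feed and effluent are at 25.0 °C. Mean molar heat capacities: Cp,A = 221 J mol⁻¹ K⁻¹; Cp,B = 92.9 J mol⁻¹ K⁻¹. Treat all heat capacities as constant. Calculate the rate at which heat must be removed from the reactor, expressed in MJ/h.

Extent of reaction ξ = 0.385 × 8.84 = 3.4034 mol/s
Reaction term: ξ·ΔH°_rxn = 3.4034 × -75.4 = -256.62 kJ/s
Q = ΔH = -256.62 kJ/s = -256.62 kW
Heat removed = 923.82 MJ/h

Q_out = 924 MJ/h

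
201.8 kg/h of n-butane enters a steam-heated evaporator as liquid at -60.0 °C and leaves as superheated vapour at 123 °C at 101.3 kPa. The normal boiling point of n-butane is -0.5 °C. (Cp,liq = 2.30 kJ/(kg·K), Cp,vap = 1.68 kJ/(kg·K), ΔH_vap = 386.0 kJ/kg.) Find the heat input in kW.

liquid -60.0→-0.5 °C: 136.85 kJ/kg
vaporisation at -0.5 °C: 386 kJ/kg
vapour -0.5→123 °C: 207.48 kJ/kg
Δh = 136.85 + 386 + 207.48 = 730.33 kJ/kg
Q = ṁ·Δh = 201.8 kg/h × 730.33 kJ/kg = 147380 kJ/h
|Q| = 40.939 kW

Q = 40.9 kW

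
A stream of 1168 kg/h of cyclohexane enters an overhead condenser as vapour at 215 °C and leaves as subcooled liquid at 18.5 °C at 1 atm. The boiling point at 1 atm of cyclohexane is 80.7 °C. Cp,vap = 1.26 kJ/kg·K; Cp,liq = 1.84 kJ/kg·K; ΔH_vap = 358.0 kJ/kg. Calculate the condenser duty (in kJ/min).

Q_c = 12500 kJ/min

vapour 215→80.7 °C: -169.22 kJ/kg
condensation at 80.7 °C: -358 kJ/kg
liquid 80.7→18.5 °C: -114.45 kJ/kg
Δh = -169.22 + -358 + -114.45 = -641.67 kJ/kg
Q = ṁ·Δh = 1168 kg/h × -641.67 kJ/kg = -749470 kJ/h
|Q| = 208.18 kW = 12491 kJ/min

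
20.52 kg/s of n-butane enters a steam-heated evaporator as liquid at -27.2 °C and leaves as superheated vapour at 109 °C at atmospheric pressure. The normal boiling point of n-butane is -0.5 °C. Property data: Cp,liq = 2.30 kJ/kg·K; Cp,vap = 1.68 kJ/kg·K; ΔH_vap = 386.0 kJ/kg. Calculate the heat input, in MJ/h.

liquid -27.2→-0.5 °C: 61.41 kJ/kg
vaporisation at -0.5 °C: 386 kJ/kg
vapour -0.5→109 °C: 183.96 kJ/kg
Δh = 61.41 + 386 + 183.96 = 631.37 kJ/kg
Q = ṁ·Δh = 20.52 kg/s × 631.37 kJ/kg = 12956 kJ/s
|Q| = 12956 kW = 46641 MJ/h

Q = 46600 MJ/h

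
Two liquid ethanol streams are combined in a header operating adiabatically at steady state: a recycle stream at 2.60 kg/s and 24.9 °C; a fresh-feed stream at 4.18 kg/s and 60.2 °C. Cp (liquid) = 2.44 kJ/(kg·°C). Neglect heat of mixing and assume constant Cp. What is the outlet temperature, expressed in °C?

T_out = 46.7 °C

Adiabatic, steady state ⇒ Σ ṁᵢCp,ᵢ(T_out − Tᵢ) = 0
Σ ṁᵢCp,ᵢTᵢ = 2.60×2.44×24.9 + 4.18×2.44×60.2 = 771.96
Σ ṁᵢCp,ᵢ = 2.60×2.44 + 4.18×2.44 = 16.543
T_out = 771.96 / 16.543 = 46.663 °C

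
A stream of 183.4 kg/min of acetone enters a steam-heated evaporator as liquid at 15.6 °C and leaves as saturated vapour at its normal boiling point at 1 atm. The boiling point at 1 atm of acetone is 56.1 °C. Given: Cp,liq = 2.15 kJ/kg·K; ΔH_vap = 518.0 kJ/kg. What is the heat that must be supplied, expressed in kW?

Q = 1850 kW

liquid 15.6→56.1 °C: 87.075 kJ/kg
vaporisation at 56.1 °C: 518 kJ/kg
Δh = 87.075 + 518 = 605.08 kJ/kg
Q = ṁ·Δh = 183.4 kg/min × 605.08 kJ/kg = 110970 kJ/min
|Q| = 1849.5 kW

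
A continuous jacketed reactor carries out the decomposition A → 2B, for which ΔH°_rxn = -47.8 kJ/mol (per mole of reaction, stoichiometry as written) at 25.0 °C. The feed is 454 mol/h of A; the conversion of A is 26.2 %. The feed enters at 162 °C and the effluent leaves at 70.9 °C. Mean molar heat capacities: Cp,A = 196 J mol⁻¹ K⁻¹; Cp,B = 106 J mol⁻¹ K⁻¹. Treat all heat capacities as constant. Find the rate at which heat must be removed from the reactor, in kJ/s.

Extent of reaction ξ = 0.262 × 454 = 118.95 mol/h
Reaction term: ξ·ΔH°_rxn = 118.95 × -47.8 = -5685.7 kJ/h
Sensible, feed 162→25 °C: -12191 kJ/h
Outlet flows (mol/h): A 335.05, B 237.9
Sensible, products 25→70.9 °C: 4171.7 kJ/h
Q = ΔH = -13705 kJ/h = -3.8069 kW
Heat removed = 3.8069 kJ/s

Q_out = 3.81 kJ/s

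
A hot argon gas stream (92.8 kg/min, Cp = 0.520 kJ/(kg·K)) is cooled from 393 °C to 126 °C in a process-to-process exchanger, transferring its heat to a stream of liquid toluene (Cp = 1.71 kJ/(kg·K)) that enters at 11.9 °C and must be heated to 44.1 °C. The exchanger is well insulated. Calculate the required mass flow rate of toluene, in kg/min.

Heat released by hot stream: Q = 92.8 × 0.520 × (393 − 126) = 12884 kJ/min
Energy balance on cold side (adiabatic exchanger): Q = ṁ_c·Cp_c·(T_c,out − T_c,in)
ṁ_c = 12884 / [1.71 × (44.1 − 11.9)] = 234 kg/min

ṁ_c = 234 kg/min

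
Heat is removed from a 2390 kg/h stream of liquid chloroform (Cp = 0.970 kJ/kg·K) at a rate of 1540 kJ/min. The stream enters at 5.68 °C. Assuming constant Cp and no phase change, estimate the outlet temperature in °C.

Q = 1540 kJ/min = 92400 kJ/h
ΔT = Q/(ṁ·Cp) = 92400/(2390×0.970) = 39.857 K
T_out = 5.68 − 39.857 = -34.177 °C

T_out = -34.2 °C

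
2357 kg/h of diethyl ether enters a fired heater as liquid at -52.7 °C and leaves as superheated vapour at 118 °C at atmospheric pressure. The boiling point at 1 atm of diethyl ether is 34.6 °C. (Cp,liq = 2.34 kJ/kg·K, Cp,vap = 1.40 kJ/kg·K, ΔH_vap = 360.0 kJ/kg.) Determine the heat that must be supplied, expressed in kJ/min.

Q = 26800 kJ/min

liquid -52.7→34.6 °C: 204.28 kJ/kg
vaporisation at 34.6 °C: 360 kJ/kg
vapour 34.6→118 °C: 116.76 kJ/kg
Δh = 204.28 + 360 + 116.76 = 681.04 kJ/kg
Q = ṁ·Δh = 2357 kg/h × 681.04 kJ/kg = 1.6052e+06 kJ/h
|Q| = 445.89 kW = 26754 kJ/min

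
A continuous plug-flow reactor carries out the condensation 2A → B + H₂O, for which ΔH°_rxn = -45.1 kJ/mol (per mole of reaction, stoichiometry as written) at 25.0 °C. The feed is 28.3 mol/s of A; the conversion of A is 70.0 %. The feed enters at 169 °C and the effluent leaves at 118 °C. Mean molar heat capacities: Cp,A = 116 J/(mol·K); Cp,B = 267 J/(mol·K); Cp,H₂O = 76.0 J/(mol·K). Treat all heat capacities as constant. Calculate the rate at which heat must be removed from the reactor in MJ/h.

Q_out = 1840 MJ/h

Extent of reaction ξ = 0.700 × 28.3 / 2 = 9.905 mol/s
Reaction term: ξ·ΔH°_rxn = 9.905 × -45.1 = -446.72 kJ/s
Sensible, feed 169→25 °C: -472.72 kJ/s
Outlet flows (mol/s): A 8.49, B 9.905, H₂O 9.905
Sensible, products 25→118 °C: 407.55 kJ/s
Q = ΔH = -511.89 kJ/s = -511.89 kW
Heat removed = 1842.8 MJ/h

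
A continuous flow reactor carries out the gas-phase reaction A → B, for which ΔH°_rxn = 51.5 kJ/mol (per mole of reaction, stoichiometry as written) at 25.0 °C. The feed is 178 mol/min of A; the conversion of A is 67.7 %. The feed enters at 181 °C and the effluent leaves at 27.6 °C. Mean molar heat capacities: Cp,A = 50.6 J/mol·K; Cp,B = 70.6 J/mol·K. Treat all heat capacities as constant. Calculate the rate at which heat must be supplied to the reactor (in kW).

Q_in = 80.5 kW

Extent of reaction ξ = 0.677 × 178 = 120.51 mol/min
Reaction term: ξ·ΔH°_rxn = 120.51 × 51.5 = 6206.1 kJ/min
Sensible, feed 181→25 °C: -1405.1 kJ/min
Outlet flows (mol/min): A 57.494, B 120.51
Sensible, products 25→27.6 °C: 29.684 kJ/min
Q = ΔH = 4830.7 kJ/min = 80.511 kW
Heat supplied = 80.511 kW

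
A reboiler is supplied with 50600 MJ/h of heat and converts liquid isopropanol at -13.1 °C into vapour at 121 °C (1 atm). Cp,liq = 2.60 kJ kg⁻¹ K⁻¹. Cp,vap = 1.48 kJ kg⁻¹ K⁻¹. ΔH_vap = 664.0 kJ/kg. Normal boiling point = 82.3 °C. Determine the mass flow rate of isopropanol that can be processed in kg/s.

ṁ = 14.5 kg/s

Δh = 2.60×(82.3−-13.1) + 664.0 + 1.48×(121−82.3) = 969.32 kJ/kg
Q = 50600 MJ/h = 14056 kJ/s = 14056 kJ/s
ṁ = Q/Δh = 14056 / 969.32 = 14.5 kg/s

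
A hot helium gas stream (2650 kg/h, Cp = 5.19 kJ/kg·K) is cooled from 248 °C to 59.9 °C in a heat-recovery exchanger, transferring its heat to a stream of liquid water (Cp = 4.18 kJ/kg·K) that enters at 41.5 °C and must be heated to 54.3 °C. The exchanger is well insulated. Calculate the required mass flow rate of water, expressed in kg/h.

ṁ_c = 48400 kg/h

Heat released by hot stream: Q = 2650 × 5.19 × (248 − 59.9) = 2.587e+06 kJ/h
Energy balance on cold side (adiabatic exchanger): Q = ṁ_c·Cp_c·(T_c,out − T_c,in)
ṁ_c = 2.587e+06 / [4.18 × (54.3 − 41.5)] = 48352 kg/h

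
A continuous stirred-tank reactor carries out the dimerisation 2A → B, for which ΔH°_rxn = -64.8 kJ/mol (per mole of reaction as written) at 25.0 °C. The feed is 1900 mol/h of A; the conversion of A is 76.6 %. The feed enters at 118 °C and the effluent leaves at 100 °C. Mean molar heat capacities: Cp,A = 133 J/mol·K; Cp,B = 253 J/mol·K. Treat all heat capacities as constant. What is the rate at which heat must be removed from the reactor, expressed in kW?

Q_out = 14.6 kW

Extent of reaction ξ = 0.766 × 1900 / 2 = 727.7 mol/h
Reaction term: ξ·ΔH°_rxn = 727.7 × -64.8 = -47155 kJ/h
Sensible, feed 118→25 °C: -23501 kJ/h
Outlet flows (mol/h): A 444.6, B 727.7
Sensible, products 25→100 °C: 18243 kJ/h
Q = ΔH = -52413 kJ/h = -14.559 kW
Heat removed = 14.559 kW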